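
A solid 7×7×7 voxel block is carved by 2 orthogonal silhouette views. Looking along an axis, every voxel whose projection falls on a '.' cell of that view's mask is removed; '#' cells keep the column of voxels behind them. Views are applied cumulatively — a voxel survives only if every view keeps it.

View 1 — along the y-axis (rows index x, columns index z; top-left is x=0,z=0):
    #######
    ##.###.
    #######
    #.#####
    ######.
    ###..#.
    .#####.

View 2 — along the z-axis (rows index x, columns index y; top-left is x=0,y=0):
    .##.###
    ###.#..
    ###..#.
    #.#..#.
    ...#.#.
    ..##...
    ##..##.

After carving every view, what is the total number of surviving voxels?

before carving: 343 voxels (7×7×7)
V1 y: intersect with XZ mask (40 set) -- 280 left
V2 z: intersect with XY mask (24 set) -- 141 left

141 voxels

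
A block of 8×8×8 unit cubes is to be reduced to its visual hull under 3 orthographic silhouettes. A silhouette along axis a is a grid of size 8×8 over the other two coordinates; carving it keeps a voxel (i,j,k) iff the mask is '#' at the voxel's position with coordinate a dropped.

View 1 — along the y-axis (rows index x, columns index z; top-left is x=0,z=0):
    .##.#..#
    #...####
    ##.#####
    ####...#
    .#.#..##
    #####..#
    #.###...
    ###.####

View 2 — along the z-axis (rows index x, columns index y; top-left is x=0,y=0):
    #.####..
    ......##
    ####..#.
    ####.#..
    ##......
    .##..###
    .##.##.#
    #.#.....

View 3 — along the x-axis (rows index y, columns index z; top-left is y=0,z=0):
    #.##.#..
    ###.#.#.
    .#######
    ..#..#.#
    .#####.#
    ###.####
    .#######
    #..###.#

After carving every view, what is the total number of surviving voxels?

|visual hull| = 110

initial block: 8^3 = 512
after view 1 [y-axis, 42 of 64 cells solid] → remaining = 336
after view 2 [z-axis, 31 of 64 cells solid] → remaining = 162
after view 3 [x-axis, 44 of 64 cells solid] → remaining = 110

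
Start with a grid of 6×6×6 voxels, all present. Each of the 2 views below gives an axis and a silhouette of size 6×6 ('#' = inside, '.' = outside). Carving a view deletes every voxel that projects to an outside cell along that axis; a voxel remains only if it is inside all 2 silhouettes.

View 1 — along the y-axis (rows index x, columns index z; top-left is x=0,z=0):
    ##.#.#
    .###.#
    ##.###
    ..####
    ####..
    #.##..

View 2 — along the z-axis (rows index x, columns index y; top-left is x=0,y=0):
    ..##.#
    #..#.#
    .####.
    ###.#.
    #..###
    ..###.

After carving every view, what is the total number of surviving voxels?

voxel count = 85

before carving: 216 voxels (6×6×6)
carve view 1 (along y, XZ-mask fill 24/36): 144 voxels remain
carve view 2 (along z, XY-mask fill 21/36): 85 voxels remain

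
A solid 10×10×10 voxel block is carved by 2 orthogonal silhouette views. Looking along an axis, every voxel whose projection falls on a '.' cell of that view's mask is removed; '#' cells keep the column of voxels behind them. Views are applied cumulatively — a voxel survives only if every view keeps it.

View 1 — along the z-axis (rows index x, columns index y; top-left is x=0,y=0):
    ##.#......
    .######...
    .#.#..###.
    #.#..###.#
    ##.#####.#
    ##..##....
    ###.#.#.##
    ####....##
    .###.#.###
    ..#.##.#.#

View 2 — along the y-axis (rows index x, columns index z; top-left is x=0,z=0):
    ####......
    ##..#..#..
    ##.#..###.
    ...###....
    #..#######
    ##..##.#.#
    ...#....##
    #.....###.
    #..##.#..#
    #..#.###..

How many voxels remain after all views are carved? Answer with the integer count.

277 voxels

start: 10×10×10 = 1000 voxels
  1. axis=2 (XY plane), |mask|=57  ⇒  voxels=570
  2. axis=1 (XZ plane), |mask|=48  ⇒  voxels=277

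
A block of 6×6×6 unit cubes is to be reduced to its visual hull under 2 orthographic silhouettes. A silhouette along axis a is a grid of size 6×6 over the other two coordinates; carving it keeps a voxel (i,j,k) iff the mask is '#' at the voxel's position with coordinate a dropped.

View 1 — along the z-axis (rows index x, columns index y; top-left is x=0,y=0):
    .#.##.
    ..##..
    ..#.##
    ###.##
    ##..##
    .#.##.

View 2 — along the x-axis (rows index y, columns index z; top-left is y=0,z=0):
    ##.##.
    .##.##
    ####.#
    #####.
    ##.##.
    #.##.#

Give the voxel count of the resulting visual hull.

voxel count = 86

initial block: 6^3 = 216
after view 1 [z-axis, 20 of 36 cells solid] → remaining = 120
after view 2 [x-axis, 26 of 36 cells solid] → remaining = 86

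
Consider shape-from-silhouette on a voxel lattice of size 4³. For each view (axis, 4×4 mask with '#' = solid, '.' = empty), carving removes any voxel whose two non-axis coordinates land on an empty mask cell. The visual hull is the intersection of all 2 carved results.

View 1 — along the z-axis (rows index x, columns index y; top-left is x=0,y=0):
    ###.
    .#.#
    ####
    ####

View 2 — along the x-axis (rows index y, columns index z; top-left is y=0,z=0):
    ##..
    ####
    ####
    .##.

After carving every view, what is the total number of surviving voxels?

start: 4×4×4 = 64 voxels
step 1: project along z, AND mask (13/16) → |grid| = 52
step 2: project along x, AND mask (12/16) → |grid| = 40

remaining voxels: 40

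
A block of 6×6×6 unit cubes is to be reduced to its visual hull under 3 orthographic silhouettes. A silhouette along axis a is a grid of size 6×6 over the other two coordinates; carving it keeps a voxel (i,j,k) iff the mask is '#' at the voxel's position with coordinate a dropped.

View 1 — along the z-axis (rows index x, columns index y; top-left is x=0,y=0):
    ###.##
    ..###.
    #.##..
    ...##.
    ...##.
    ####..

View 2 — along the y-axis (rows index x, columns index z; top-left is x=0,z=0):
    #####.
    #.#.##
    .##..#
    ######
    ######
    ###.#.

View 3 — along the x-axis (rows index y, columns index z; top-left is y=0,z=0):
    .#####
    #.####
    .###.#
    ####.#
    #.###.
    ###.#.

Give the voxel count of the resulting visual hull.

remaining voxels: 65

initial block: 6^3 = 216
after view 1 [z-axis, 19 of 36 cells solid] → remaining = 114
after view 2 [y-axis, 28 of 36 cells solid] → remaining = 86
after view 3 [x-axis, 27 of 36 cells solid] → remaining = 65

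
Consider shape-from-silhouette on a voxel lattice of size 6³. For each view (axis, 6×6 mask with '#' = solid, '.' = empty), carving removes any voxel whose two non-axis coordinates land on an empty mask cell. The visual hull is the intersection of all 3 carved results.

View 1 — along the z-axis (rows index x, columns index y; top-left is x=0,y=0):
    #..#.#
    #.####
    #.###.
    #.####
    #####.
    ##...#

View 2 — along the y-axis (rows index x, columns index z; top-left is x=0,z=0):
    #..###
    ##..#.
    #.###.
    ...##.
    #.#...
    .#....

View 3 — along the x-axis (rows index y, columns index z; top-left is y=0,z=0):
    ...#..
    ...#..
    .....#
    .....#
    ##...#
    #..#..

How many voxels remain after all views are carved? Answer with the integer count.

voxel count = 12

full grid |V| = 216
[1] z-view keeps 25 columns → grid now 150
[2] y-view keeps 16 columns → grid now 66
[3] x-view keeps 9 columns → grid now 12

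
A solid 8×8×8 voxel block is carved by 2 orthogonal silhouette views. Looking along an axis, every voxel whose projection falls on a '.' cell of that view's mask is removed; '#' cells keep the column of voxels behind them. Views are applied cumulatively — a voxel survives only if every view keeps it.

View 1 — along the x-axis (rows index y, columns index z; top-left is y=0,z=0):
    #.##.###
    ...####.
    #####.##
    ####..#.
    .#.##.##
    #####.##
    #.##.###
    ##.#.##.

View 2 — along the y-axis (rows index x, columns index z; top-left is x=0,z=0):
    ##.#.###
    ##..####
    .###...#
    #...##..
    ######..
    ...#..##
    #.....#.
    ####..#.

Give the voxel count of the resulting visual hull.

initial block: 8^3 = 512
V1 x: intersect with YZ mask (45 set) -- 360 left
V2 y: intersect with XZ mask (35 set) -- 204 left

204 voxels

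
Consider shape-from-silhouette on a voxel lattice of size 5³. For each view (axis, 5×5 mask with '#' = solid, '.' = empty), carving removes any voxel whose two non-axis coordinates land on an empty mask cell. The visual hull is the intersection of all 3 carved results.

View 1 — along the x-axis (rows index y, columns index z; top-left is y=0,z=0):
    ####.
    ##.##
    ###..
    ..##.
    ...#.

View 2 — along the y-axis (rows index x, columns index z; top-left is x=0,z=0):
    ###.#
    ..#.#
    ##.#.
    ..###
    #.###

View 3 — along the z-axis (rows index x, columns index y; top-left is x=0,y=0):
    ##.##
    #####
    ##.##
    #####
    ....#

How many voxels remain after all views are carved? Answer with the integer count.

|visual hull| = 28

full grid |V| = 125
  1. axis=0 (YZ plane), |mask|=14  ⇒  voxels=70
  2. axis=1 (XZ plane), |mask|=16  ⇒  voxels=43
  3. axis=2 (XY plane), |mask|=19  ⇒  voxels=28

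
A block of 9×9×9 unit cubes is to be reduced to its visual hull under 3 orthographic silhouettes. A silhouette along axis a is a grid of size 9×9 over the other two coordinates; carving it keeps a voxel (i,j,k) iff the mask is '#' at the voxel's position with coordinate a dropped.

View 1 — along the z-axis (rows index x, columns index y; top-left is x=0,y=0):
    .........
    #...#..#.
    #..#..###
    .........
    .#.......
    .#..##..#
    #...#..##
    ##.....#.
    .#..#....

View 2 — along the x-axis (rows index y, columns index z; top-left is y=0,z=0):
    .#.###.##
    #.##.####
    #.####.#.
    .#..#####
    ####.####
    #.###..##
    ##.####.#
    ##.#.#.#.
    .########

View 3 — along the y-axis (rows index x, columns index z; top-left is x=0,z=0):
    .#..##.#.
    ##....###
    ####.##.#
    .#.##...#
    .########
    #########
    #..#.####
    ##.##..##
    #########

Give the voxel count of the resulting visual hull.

start: 9×9×9 = 729 voxels
after view 1 [z-axis, 22 of 81 cells solid] → remaining = 198
after view 2 [x-axis, 59 of 81 cells solid] → remaining = 147
after view 3 [y-axis, 58 of 81 cells solid] → remaining = 117

remaining voxels: 117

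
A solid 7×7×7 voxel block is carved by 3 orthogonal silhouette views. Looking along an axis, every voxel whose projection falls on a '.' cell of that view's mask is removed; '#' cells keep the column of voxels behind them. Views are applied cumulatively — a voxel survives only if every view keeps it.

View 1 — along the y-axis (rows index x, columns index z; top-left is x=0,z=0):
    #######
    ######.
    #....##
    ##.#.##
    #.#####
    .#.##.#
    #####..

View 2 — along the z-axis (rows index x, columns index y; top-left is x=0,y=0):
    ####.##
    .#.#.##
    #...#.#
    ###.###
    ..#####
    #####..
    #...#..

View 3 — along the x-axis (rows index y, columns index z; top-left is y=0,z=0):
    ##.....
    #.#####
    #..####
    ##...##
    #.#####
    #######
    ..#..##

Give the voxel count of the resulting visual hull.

initial block: 7^3 = 343
[1] y-view keeps 36 columns → grid now 252
[2] z-view keeps 31 columns → grid now 165
[3] x-view keeps 33 columns → grid now 111

remaining voxels: 111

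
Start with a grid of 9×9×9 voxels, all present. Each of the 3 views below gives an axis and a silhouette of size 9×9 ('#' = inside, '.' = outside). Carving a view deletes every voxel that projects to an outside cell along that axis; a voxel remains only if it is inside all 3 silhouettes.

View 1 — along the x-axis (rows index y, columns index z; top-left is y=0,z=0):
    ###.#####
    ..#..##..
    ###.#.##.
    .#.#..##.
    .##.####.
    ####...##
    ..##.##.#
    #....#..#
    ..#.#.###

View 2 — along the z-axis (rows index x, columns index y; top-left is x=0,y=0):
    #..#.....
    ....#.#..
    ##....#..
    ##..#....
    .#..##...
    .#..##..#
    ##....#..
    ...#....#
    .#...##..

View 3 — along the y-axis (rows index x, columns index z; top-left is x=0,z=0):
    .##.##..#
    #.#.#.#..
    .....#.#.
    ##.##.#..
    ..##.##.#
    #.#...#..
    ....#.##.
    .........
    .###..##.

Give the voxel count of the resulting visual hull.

54 voxels

initial block: 9^3 = 729
[1] x-view keeps 46 columns → grid now 414
[2] z-view keeps 25 columns → grid now 130
[3] y-view keeps 32 columns → grid now 54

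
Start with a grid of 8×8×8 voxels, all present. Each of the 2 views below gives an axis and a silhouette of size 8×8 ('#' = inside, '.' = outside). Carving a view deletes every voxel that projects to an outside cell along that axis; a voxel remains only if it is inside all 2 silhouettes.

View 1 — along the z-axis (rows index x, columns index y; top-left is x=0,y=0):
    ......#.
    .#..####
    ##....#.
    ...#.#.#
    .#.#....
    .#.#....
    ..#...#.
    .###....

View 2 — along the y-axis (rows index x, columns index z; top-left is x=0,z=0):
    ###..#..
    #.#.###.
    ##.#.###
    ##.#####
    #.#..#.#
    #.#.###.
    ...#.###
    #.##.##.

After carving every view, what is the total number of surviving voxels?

remaining voxels: 109

initial block: 8^3 = 512
after view 1 [z-axis, 21 of 64 cells solid] → remaining = 168
after view 2 [y-axis, 40 of 64 cells solid] → remaining = 109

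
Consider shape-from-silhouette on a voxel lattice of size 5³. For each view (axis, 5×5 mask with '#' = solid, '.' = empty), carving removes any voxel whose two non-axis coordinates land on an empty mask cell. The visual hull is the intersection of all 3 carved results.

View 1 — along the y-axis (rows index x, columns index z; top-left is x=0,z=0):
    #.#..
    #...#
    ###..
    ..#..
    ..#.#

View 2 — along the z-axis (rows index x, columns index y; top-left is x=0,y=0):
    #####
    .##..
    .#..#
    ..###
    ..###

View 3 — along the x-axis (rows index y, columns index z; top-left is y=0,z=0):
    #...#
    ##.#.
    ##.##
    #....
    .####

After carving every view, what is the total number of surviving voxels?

|visual hull| = 16

initial block: 5^3 = 125
  1. axis=1 (XZ plane), |mask|=10  ⇒  voxels=50
  2. axis=2 (XY plane), |mask|=15  ⇒  voxels=29
  3. axis=0 (YZ plane), |mask|=14  ⇒  voxels=16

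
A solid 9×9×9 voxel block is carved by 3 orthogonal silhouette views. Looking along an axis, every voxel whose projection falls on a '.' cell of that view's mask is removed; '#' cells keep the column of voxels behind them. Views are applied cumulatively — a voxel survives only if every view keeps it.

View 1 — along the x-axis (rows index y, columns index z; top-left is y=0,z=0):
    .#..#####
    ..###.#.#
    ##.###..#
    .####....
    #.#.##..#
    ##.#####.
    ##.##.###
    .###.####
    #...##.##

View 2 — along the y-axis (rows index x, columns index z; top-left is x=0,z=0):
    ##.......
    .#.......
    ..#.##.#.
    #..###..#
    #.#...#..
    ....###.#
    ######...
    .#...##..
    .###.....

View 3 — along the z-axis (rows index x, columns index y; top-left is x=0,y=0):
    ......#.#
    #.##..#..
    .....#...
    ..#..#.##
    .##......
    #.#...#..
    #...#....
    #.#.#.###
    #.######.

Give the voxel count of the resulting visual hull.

full grid |V| = 729
[1] x-view keeps 52 columns → grid now 468
[2] y-view keeps 31 columns → grid now 180
[3] z-view keeps 31 columns → grid now 72

|visual hull| = 72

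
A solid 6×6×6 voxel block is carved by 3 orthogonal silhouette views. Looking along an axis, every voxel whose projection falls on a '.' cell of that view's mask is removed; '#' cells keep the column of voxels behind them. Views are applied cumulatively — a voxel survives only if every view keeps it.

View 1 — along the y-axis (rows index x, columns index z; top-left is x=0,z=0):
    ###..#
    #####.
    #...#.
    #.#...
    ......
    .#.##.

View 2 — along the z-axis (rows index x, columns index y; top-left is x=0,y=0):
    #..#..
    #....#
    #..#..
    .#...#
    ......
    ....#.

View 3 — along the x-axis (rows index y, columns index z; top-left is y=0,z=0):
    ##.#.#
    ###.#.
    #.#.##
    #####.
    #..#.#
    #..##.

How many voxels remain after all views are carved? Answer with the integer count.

full grid |V| = 216
V1 y: intersect with XZ mask (16 set) -- 96 left
V2 z: intersect with XY mask (9 set) -- 29 left
V3 x: intersect with YZ mask (23 set) -- 19 left

19 voxels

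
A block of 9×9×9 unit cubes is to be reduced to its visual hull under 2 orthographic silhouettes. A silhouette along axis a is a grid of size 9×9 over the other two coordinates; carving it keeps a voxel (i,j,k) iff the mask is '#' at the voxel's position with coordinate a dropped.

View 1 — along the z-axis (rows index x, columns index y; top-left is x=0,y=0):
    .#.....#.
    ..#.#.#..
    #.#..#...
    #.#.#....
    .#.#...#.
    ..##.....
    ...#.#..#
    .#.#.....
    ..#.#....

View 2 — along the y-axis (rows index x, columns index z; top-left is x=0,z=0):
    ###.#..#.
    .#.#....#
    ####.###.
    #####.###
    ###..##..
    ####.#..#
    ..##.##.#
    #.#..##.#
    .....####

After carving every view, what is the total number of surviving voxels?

before carving: 729 voxels (9×9×9)
step 1: project along z, AND mask (23/81) → |grid| = 207
step 2: project along y, AND mask (48/81) → |grid| = 124

remaining voxels: 124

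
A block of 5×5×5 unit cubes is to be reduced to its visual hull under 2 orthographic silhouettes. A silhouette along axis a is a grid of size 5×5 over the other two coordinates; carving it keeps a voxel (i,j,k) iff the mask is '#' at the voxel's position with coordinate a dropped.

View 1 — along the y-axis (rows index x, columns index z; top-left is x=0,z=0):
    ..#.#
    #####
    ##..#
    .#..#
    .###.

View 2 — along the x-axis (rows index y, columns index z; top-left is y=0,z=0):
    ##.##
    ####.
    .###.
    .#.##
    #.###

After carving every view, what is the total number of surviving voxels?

remaining voxels: 53

initial block: 5^3 = 125
after view 1 [y-axis, 15 of 25 cells solid] → remaining = 75
after view 2 [x-axis, 18 of 25 cells solid] → remaining = 53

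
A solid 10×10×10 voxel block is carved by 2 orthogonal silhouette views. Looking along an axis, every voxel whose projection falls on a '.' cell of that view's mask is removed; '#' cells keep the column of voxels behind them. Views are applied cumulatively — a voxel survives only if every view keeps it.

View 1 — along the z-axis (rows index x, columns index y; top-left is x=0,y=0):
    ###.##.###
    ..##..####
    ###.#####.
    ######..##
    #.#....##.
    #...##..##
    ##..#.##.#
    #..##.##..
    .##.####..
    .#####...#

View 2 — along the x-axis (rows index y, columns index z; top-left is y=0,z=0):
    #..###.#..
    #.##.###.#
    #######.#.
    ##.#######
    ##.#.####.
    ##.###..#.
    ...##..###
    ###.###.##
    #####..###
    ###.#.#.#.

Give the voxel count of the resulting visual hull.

remaining voxels: 426

start: 10×10×10 = 1000 voxels
after view 1 [z-axis, 62 of 100 cells solid] → remaining = 620
after view 2 [x-axis, 69 of 100 cells solid] → remaining = 426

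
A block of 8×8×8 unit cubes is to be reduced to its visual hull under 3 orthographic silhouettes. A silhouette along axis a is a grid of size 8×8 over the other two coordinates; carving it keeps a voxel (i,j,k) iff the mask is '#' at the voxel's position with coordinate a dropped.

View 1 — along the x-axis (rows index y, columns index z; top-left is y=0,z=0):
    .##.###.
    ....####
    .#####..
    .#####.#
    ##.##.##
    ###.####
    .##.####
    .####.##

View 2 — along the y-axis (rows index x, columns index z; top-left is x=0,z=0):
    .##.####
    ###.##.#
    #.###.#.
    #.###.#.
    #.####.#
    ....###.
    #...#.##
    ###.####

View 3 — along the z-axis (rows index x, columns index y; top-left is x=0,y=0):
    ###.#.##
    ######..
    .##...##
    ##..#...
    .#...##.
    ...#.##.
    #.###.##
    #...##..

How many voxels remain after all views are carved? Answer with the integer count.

127 voxels

full grid |V| = 512
carve view 1 (along x, YZ-mask fill 45/64): 360 voxels remain
carve view 2 (along y, XZ-mask fill 42/64): 241 voxels remain
carve view 3 (along z, XY-mask fill 34/64): 127 voxels remain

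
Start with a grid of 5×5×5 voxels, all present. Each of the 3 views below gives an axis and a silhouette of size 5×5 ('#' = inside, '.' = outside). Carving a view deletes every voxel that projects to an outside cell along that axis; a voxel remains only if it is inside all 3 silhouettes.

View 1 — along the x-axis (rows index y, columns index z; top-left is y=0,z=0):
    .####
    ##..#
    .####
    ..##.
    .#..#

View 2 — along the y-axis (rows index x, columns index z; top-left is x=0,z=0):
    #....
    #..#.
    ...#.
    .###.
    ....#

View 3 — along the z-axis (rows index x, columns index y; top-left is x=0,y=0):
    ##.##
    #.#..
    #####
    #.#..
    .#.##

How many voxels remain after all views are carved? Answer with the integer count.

full grid |V| = 125
step 1: project along x, AND mask (15/25) → |grid| = 75
step 2: project along y, AND mask (8/25) → |grid| = 22
step 3: project along z, AND mask (16/25) → |grid| = 14

voxel count = 14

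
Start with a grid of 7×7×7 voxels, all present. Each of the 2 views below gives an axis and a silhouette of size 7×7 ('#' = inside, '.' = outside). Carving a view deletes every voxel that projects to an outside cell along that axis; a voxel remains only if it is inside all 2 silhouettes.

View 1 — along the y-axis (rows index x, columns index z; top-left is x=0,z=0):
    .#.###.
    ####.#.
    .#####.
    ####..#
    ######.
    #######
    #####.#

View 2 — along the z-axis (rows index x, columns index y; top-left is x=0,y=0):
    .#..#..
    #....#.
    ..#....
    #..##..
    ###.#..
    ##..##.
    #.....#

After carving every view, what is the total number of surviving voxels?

remaining voxels: 102

full grid |V| = 343
  1. axis=1 (XZ plane), |mask|=38  ⇒  voxels=266
  2. axis=2 (XY plane), |mask|=18  ⇒  voxels=102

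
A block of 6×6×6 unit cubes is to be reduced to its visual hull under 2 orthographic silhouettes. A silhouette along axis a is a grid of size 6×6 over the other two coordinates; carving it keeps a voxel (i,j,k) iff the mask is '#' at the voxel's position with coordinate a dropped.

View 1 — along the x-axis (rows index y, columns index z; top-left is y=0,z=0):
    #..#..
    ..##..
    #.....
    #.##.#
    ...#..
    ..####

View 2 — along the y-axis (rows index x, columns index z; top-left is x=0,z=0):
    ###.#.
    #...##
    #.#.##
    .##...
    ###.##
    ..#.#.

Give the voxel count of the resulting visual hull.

before carving: 216 voxels (6×6×6)
step 1: project along x, AND mask (14/36) → |grid| = 84
step 2: project along y, AND mask (20/36) → |grid| = 38

38 voxels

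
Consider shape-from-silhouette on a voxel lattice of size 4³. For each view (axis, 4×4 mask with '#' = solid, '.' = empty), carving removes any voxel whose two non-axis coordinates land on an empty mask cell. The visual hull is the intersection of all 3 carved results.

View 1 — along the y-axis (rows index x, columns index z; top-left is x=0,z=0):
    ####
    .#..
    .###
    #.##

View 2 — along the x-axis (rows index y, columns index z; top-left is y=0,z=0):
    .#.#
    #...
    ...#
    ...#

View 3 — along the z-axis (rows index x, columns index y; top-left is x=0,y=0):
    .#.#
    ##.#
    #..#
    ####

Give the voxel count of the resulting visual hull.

10 voxels

initial block: 4^3 = 64
step 1: project along y, AND mask (11/16) → |grid| = 44
step 2: project along x, AND mask (5/16) → |grid| = 14
step 3: project along z, AND mask (11/16) → |grid| = 10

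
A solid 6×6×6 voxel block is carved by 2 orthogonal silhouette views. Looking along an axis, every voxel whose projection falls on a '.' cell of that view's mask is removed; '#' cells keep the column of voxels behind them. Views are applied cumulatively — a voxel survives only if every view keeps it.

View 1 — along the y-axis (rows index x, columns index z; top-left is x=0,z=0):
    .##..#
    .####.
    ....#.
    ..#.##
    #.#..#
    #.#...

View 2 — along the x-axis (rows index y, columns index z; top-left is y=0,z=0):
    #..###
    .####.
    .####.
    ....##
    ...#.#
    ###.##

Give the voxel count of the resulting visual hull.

before carving: 216 voxels (6×6×6)
V1 y: intersect with XZ mask (16 set) -- 96 left
V2 x: intersect with YZ mask (21 set) -- 56 left

remaining voxels: 56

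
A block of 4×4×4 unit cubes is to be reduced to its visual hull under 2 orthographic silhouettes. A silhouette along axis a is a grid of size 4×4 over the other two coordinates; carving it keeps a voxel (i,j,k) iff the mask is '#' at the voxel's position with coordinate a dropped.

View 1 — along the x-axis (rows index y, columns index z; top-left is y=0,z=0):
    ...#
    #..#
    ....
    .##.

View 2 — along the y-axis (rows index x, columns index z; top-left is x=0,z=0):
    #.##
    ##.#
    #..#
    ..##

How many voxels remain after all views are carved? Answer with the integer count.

|visual hull| = 14

full grid |V| = 64
after view 1 [x-axis, 5 of 16 cells solid] → remaining = 20
after view 2 [y-axis, 10 of 16 cells solid] → remaining = 14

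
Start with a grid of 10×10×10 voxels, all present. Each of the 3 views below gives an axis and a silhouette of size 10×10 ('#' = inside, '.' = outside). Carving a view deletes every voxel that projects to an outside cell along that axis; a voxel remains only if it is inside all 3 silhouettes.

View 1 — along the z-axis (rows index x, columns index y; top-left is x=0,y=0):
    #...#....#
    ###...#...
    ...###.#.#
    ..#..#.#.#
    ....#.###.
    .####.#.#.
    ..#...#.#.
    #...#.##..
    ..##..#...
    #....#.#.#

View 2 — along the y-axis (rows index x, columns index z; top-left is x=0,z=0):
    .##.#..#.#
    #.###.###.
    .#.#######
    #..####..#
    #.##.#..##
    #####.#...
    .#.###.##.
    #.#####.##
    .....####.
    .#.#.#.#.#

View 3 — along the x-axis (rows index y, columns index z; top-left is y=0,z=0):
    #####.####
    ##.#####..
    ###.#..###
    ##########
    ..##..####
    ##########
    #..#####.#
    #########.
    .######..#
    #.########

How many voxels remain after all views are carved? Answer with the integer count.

initial block: 10^3 = 1000
[1] z-view keeps 40 columns → grid now 400
[2] y-view keeps 61 columns → grid now 249
[3] x-view keeps 81 columns → grid now 196

remaining voxels: 196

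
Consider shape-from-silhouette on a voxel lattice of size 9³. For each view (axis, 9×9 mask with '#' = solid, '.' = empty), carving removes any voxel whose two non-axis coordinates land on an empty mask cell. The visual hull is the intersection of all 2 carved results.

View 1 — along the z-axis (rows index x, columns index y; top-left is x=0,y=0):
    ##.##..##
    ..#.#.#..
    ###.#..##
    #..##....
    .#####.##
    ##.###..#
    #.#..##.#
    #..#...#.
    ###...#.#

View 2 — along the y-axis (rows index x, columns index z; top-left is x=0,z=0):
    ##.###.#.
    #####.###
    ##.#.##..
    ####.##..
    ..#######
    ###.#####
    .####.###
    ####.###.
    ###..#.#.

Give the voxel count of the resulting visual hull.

voxel count = 286

initial block: 9^3 = 729
step 1: project along z, AND mask (44/81) → |grid| = 396
step 2: project along y, AND mask (59/81) → |grid| = 286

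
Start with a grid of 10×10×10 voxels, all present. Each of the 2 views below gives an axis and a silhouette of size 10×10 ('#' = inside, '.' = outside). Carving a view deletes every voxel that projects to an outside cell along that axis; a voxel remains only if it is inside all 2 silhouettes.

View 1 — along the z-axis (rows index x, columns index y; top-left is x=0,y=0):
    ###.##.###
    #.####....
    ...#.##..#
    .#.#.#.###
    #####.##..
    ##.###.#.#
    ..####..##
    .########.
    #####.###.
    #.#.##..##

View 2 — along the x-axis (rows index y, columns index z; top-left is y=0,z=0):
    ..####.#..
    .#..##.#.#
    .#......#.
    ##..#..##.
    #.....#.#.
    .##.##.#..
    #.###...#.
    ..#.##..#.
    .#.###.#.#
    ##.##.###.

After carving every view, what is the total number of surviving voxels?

voxel count = 300

before carving: 1000 voxels (10×10×10)
V1 z: intersect with XY mask (65 set) -- 650 left
V2 x: intersect with YZ mask (47 set) -- 300 left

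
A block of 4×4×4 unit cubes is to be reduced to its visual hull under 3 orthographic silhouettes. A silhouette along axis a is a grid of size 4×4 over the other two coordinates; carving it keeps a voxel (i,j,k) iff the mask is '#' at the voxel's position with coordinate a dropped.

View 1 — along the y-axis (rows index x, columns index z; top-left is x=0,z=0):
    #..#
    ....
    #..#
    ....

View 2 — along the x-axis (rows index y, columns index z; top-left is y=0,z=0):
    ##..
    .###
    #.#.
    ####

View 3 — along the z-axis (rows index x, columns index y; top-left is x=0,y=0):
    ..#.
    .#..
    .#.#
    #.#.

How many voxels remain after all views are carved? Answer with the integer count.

initial block: 4^3 = 64
  1. axis=1 (XZ plane), |mask|=4  ⇒  voxels=16
  2. axis=0 (YZ plane), |mask|=11  ⇒  voxels=10
  3. axis=2 (XY plane), |mask|=6  ⇒  voxels=4

remaining voxels: 4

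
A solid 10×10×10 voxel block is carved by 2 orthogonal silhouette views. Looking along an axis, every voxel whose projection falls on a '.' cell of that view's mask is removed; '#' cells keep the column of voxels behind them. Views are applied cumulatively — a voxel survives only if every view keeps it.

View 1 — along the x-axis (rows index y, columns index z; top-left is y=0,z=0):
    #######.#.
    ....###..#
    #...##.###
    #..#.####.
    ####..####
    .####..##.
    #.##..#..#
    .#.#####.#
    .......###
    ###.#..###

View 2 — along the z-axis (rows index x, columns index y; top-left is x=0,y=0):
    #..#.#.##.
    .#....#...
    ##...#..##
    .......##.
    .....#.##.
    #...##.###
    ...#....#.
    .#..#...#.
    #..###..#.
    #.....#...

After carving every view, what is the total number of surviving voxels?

initial block: 10^3 = 1000
after view 1 [x-axis, 60 of 100 cells solid] → remaining = 600
after view 2 [z-axis, 35 of 100 cells solid] → remaining = 200

200 voxels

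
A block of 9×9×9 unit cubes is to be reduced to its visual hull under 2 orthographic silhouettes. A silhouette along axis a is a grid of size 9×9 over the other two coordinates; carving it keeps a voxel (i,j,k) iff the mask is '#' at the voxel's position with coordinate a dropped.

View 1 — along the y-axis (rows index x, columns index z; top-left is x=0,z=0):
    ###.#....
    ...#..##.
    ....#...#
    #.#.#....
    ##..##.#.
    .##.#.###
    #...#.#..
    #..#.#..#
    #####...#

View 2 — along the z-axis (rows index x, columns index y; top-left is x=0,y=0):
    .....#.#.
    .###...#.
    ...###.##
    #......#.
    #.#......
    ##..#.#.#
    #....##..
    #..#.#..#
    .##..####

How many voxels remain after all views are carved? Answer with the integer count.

full grid |V| = 729
  1. axis=1 (XZ plane), |mask|=36  ⇒  voxels=324
  2. axis=2 (XY plane), |mask|=33  ⇒  voxels=137

|visual hull| = 137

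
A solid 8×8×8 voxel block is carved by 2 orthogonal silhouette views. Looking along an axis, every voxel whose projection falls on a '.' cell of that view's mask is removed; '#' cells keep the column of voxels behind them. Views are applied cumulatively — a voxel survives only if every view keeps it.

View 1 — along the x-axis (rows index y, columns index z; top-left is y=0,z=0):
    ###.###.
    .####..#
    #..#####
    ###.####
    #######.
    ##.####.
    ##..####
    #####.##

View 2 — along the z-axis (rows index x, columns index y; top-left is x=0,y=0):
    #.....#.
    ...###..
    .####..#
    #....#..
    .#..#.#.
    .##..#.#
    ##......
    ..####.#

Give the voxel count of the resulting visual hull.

start: 8×8×8 = 512 voxels
step 1: project along x, AND mask (50/64) → |grid| = 400
step 2: project along z, AND mask (26/64) → |grid| = 162

162 voxels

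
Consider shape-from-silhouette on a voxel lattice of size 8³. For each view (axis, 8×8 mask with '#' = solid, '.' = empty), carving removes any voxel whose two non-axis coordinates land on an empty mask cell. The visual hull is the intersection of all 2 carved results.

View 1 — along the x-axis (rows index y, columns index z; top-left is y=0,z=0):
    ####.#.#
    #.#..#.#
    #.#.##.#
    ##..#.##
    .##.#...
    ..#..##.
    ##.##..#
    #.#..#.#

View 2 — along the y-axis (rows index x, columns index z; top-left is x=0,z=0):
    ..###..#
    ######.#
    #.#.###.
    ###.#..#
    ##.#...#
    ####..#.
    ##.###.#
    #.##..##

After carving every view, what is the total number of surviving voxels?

start: 8×8×8 = 512 voxels
step 1: project along x, AND mask (35/64) → |grid| = 280
step 2: project along y, AND mask (41/64) → |grid| = 187

|visual hull| = 187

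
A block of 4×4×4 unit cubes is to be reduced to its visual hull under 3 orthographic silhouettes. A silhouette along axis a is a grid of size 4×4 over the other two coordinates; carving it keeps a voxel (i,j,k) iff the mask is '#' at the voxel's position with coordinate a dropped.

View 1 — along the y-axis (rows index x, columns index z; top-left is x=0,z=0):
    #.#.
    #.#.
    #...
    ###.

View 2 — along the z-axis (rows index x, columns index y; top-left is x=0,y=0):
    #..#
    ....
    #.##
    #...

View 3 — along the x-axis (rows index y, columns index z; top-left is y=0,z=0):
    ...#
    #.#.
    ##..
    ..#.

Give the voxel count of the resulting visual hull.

initial block: 4^3 = 64
after view 1 [y-axis, 8 of 16 cells solid] → remaining = 32
after view 2 [z-axis, 6 of 16 cells solid] → remaining = 10
after view 3 [x-axis, 6 of 16 cells solid] → remaining = 2

|visual hull| = 2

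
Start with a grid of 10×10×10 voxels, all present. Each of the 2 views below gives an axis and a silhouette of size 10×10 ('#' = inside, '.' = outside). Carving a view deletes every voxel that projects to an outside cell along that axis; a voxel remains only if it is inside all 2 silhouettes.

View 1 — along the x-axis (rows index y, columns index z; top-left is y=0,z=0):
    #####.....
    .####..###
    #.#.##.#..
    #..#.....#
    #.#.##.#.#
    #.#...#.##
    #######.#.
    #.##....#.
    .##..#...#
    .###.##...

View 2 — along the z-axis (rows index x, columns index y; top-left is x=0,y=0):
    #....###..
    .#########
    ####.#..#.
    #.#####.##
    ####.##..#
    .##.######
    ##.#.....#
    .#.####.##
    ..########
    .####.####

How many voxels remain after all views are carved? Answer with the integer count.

|visual hull| = 361

before carving: 1000 voxels (10×10×10)
[1] x-view keeps 52 columns → grid now 520
[2] z-view keeps 69 columns → grid now 361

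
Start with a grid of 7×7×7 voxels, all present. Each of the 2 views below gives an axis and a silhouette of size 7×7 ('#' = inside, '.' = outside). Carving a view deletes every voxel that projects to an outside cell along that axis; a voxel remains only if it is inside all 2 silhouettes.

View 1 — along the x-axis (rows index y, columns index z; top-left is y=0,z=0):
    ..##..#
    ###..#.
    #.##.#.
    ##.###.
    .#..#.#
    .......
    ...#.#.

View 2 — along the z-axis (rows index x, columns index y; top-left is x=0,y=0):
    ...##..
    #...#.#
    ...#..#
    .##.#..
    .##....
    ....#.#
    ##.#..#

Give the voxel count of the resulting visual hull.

full grid |V| = 343
  1. axis=0 (YZ plane), |mask|=21  ⇒  voxels=147
  2. axis=2 (XY plane), |mask|=18  ⇒  voxels=61

61 voxels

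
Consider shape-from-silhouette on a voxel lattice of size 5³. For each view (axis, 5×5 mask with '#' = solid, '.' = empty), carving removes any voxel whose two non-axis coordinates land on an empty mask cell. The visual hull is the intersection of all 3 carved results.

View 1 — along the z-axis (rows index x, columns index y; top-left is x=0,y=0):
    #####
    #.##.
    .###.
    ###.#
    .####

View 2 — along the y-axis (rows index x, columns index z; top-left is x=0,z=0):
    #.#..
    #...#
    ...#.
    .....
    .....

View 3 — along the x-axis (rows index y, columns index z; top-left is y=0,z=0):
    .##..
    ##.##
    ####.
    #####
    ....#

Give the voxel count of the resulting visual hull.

start: 5×5×5 = 125 voxels
after view 1 [z-axis, 19 of 25 cells solid] → remaining = 95
after view 2 [y-axis, 5 of 25 cells solid] → remaining = 19
after view 3 [x-axis, 16 of 25 cells solid] → remaining = 12

12 voxels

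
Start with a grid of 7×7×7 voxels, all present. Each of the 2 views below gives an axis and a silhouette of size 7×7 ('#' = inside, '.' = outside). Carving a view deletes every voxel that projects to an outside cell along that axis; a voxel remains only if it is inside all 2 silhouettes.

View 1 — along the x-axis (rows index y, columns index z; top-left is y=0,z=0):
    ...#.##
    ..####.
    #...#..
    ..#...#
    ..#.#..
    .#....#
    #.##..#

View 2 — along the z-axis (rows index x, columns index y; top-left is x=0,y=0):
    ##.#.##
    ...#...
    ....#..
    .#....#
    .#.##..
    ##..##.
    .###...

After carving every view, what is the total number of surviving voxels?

|visual hull| = 54

initial block: 7^3 = 343
  1. axis=0 (YZ plane), |mask|=19  ⇒  voxels=133
  2. axis=2 (XY plane), |mask|=19  ⇒  voxels=54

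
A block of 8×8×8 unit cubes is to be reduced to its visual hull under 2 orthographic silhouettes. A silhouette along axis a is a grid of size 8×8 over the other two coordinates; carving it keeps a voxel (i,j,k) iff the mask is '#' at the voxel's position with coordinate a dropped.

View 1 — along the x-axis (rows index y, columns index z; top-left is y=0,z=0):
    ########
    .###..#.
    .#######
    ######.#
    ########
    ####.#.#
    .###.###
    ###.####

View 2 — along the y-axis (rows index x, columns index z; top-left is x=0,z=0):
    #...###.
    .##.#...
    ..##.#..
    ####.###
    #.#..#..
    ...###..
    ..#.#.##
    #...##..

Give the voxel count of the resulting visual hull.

start: 8×8×8 = 512 voxels
carve view 1 (along x, YZ-mask fill 53/64): 424 voxels remain
carve view 2 (along y, XZ-mask fill 30/64): 196 voxels remain

|visual hull| = 196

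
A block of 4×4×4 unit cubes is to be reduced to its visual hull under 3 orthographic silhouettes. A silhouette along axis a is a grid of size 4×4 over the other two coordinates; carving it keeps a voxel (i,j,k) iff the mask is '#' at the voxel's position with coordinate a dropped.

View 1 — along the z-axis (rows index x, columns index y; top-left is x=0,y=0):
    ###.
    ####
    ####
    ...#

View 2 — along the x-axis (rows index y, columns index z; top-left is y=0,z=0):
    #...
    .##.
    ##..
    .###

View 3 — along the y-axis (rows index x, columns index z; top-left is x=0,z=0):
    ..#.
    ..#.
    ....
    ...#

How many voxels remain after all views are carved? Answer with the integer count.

initial block: 4^3 = 64
step 1: project along z, AND mask (12/16) → |grid| = 48
step 2: project along x, AND mask (8/16) → |grid| = 24
step 3: project along y, AND mask (3/16) → |grid| = 4

|visual hull| = 4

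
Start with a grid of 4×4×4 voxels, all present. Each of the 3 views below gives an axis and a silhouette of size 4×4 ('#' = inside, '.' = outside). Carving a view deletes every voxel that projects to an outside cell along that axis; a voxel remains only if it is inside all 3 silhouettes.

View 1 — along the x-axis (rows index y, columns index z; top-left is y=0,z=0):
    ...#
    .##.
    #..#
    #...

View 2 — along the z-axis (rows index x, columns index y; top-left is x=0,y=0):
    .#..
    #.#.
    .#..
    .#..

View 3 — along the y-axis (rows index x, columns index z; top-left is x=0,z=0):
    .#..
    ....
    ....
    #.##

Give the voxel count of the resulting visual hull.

voxel count = 2

full grid |V| = 64
V1 x: intersect with YZ mask (6 set) -- 24 left
V2 z: intersect with XY mask (5 set) -- 9 left
V3 y: intersect with XZ mask (4 set) -- 2 left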